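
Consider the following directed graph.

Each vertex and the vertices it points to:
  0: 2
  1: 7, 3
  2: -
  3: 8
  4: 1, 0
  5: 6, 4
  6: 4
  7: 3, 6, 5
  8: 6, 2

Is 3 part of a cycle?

Yes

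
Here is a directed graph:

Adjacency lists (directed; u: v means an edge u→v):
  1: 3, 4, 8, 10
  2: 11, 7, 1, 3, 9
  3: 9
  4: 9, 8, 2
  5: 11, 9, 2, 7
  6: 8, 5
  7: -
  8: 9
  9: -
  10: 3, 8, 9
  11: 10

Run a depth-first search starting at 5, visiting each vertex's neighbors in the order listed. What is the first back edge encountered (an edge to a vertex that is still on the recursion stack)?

4->2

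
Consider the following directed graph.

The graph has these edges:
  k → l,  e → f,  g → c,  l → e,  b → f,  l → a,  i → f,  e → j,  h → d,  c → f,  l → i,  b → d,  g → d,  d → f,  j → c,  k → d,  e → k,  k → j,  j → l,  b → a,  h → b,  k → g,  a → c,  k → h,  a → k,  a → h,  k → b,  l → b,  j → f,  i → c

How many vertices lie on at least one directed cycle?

A vertex is on a directed cycle iff it belongs to a strongly connected component of size ≥ 2 (or has a self-loop).
The vertices on cycles are {a, b, e, h, j, k, l} — 7 in total.

7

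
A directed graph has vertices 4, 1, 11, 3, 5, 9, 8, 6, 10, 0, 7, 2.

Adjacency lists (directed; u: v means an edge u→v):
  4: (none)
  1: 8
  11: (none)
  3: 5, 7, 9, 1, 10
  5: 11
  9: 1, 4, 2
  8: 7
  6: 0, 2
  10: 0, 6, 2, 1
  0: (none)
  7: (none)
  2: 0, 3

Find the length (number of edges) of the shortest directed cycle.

3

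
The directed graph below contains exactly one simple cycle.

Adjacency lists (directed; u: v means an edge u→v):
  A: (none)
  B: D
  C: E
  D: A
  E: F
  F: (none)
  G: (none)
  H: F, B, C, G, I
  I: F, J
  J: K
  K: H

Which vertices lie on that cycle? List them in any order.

DFS with gray/black marking from H:
H gray
  F gray
  F black
  B gray
    D gray
      A gray
      A black
    D black
  B black
  C gray
    E gray
      E→F: F black — skip
    E black
  C black
  G gray
  G black
  I gray
    I→F: F black — skip
    J gray
      K gray
        K→H: H is gray → back edge
Back edge closes the cycle H → I → J → K → H; its vertices are {H, I, J, K}.

H, I, J, K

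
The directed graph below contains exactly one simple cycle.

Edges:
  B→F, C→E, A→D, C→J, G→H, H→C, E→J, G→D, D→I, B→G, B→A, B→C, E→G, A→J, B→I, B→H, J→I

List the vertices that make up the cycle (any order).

C, E, G, H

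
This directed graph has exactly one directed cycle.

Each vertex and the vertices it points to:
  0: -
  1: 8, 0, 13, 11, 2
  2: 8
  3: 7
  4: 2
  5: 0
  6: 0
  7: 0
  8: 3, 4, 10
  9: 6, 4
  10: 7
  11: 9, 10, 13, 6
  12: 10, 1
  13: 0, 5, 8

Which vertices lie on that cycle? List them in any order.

2, 4, 8

DFS with gray/black marking from 2:
2 gray
  8 gray
    3 gray
      7 gray
        0 gray
        0 black
      7 black
    3 black
    4 gray
      4→2: 2 is gray → back edge
Back edge closes the cycle 2 → 8 → 4 → 2; its vertices are {2, 4, 8}.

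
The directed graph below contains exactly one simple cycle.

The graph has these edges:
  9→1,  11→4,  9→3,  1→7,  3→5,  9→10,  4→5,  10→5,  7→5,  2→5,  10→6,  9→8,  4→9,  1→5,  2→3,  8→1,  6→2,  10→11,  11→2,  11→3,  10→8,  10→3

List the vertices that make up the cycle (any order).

4, 9, 10, 11

DFS with gray/black marking from 9:
9 gray
  3 gray
    5 gray
    5 black
  3 black
  8 gray
    1 gray
      1→5: 5 black — skip
      7 gray
        7→5: 5 black — skip
      7 black
    1 black
  8 black
  10 gray
    10→3: 3 black — skip
    6 gray
      2 gray
        2→5: 5 black — skip
        2→3: 3 black — skip
      2 black
    6 black
    10→8: 8 black — skip
    11 gray
      11→2: 2 black — skip
      4 gray
        4→5: 5 black — skip
        4→9: 9 is gray → back edge
Back edge closes the cycle 9 → 10 → 11 → 4 → 9; its vertices are {4, 9, 10, 11}.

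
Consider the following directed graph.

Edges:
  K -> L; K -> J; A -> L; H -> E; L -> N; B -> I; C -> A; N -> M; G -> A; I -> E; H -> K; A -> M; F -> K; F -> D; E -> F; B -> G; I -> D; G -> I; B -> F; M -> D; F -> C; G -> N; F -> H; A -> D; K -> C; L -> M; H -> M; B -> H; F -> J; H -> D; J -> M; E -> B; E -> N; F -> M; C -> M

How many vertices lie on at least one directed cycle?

A vertex is on a directed cycle iff it belongs to a strongly connected component of size ≥ 2 (or has a self-loop).
The vertices on cycles are {B, E, F, G, H, I} — 6 in total.

6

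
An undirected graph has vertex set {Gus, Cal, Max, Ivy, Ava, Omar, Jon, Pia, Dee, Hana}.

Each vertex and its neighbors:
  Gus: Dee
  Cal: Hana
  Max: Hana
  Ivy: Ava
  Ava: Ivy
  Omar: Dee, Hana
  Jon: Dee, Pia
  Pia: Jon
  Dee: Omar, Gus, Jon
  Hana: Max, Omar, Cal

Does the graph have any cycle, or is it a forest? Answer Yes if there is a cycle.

No

DFS, tracking each vertex's parent; an edge to a visited non-parent vertex closes a cycle.
Start from Ivy:
visit Ivy (parent –)
  visit Ava (parent Ivy)
    Ava–Ivy: parent, skip
visit Gus (parent –)
  visit Dee (parent Gus)
    visit Omar (parent Dee)
      Omar–Dee: parent, skip
      visit Hana (parent Omar)
        visit Max (parent Hana)
          Max–Hana: parent, skip
        Hana–Omar: parent, skip
        visit Cal (parent Hana)
          Cal–Hana: parent, skip
    Dee–Gus: parent, skip
    visit Jon (parent Dee)
      Jon–Dee: parent, skip
      visit Pia (parent Jon)
        Pia–Jon: parent, skip
No non-parent visited neighbor found — the graph is a forest.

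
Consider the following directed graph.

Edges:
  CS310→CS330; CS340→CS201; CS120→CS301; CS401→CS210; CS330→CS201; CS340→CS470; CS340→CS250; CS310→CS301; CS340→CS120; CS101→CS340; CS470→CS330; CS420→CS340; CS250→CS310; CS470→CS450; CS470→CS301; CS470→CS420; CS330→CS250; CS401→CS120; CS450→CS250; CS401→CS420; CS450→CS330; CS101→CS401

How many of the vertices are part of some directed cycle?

6

A vertex is on a directed cycle iff it belongs to a strongly connected component of size ≥ 2 (or has a self-loop).
The vertices on cycles are {CS250, CS310, CS330, CS340, CS420, CS470} — 6 in total.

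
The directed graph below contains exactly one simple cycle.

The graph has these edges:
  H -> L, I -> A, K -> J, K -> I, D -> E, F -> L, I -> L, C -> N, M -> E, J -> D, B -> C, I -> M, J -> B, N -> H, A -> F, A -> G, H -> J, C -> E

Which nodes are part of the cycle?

B, C, H, J, N

DFS with gray/black marking from J:
J gray
  B gray
    C gray
      N gray
        H gray
          L gray
          L black
          H→J: J is gray → back edge
Back edge closes the cycle J → B → C → N → H → J; its vertices are {B, C, H, J, N}.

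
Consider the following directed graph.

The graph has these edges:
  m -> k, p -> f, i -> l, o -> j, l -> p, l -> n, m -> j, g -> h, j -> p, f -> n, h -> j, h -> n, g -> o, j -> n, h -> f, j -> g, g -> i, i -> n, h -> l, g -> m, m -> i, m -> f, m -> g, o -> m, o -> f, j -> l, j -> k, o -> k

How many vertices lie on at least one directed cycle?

A vertex is on a directed cycle iff it belongs to a strongly connected component of size ≥ 2 (or has a self-loop).
The vertices on cycles are {g, h, j, m, o} — 5 in total.

5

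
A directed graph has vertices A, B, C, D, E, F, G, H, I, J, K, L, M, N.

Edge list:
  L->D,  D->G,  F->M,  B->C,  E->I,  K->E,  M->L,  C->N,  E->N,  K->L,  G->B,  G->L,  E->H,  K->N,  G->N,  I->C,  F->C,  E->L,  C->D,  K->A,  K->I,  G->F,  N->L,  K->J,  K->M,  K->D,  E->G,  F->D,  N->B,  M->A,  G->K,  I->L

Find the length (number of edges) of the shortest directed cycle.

3

For each vertex v, BFS finds the shortest path from v back to v.
The shortest such closed walk is G → F → D → G, length 3.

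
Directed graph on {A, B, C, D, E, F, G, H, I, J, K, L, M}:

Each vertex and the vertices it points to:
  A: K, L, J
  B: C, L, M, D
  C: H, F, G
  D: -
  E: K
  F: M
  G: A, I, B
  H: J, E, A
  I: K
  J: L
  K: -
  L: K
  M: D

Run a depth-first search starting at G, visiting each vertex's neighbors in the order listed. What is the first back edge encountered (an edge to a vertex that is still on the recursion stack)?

C->G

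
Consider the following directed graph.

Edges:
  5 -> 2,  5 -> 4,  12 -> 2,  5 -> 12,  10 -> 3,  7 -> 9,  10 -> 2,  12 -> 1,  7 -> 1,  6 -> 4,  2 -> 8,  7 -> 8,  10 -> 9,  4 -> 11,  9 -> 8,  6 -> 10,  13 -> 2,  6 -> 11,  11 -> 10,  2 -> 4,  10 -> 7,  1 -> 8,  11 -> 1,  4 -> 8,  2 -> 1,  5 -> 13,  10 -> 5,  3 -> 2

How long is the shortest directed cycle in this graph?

For each vertex v, BFS finds the shortest path from v back to v.
The shortest such closed walk is 10 → 5 → 4 → 11 → 10, length 4.

4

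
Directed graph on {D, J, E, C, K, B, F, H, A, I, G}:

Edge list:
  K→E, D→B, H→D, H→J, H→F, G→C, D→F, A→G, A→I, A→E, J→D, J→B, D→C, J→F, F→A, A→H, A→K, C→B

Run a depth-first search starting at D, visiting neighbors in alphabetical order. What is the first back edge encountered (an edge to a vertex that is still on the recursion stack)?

H->D

DFS from D (visiting neighbors in alphabetical order); mark gray on enter, black on exit:
D gray
  B gray
  B black
  C gray
    C→B: B black — skip
  C black
  F gray
    A gray
      E gray
      E black
      G gray
        G→C: C black — skip
      G black
      H gray
        H→D: D is gray → back edge
First back edge: H → D.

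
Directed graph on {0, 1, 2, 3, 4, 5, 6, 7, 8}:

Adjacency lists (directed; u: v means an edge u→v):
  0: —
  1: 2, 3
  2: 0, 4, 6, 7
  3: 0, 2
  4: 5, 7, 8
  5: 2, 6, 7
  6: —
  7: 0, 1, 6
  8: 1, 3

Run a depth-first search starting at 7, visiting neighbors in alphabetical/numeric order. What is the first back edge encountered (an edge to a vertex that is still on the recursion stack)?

5→2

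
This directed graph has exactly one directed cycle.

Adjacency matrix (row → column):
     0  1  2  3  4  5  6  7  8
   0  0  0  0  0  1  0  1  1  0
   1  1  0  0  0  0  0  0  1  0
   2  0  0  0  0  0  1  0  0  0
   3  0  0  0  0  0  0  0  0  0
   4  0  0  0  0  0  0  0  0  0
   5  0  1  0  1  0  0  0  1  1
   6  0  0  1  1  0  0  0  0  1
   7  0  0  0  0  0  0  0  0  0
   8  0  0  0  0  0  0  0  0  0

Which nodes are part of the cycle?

0, 1, 2, 5, 6

DFS with gray/black marking from 0:
0 gray
  6 gray
    2 gray
      5 gray
        8 gray
        8 black
        1 gray
          7 gray
          7 black
          1→0: 0 is gray → back edge
Back edge closes the cycle 0 → 6 → 2 → 5 → 1 → 0; its vertices are {0, 1, 2, 5, 6}.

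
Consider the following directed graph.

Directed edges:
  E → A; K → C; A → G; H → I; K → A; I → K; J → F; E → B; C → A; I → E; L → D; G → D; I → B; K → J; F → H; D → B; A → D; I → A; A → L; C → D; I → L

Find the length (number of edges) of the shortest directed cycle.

For each vertex v, BFS finds the shortest path from v back to v.
The shortest such closed walk is H → I → K → J → F → H, length 5.

5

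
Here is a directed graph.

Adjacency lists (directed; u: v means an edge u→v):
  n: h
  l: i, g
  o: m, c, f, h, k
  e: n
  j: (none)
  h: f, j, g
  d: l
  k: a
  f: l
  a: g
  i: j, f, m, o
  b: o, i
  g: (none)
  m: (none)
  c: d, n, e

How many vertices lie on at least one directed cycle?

A vertex is on a directed cycle iff it belongs to a strongly connected component of size ≥ 2 (or has a self-loop).
The vertices on cycles are {c, d, e, f, h, i, l, n, o} — 9 in total.

9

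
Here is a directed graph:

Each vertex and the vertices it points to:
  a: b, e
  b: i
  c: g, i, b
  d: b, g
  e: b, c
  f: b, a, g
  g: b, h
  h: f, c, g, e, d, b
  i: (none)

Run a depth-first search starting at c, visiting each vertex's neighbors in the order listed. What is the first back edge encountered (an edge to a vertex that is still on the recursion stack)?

DFS from c (visiting each vertex's neighbors in the order listed); mark gray on enter, black on exit:
c gray
  g gray
    b gray
      i gray
      i black
    b black
    h gray
      f gray
        f→b: b black — skip
        a gray
          a→b: b black — skip
          e gray
            e→b: b black — skip
            e→c: c is gray → back edge
First back edge: e → c.

e->c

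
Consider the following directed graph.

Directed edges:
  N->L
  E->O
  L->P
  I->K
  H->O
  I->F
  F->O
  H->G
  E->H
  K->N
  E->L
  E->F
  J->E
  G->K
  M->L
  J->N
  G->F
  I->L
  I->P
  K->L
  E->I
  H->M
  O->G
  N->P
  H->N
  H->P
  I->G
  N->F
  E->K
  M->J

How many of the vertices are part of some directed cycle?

9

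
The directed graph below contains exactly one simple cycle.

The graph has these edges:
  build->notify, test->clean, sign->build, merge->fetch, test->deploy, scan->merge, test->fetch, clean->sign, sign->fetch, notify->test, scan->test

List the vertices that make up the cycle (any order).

DFS with gray/black marking from test:
test gray
  clean gray
    sign gray
      fetch gray
      fetch black
      build gray
        notify gray
          notify→test: test is gray → back edge
Back edge closes the cycle test → clean → sign → build → notify → test; its vertices are {sign, test, build, clean, notify}.

sign, test, build, clean, notify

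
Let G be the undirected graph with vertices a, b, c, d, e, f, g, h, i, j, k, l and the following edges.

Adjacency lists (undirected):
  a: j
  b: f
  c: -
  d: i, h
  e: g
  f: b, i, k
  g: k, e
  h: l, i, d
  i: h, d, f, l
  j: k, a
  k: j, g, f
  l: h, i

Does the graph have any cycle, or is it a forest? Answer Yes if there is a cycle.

DFS, tracking each vertex's parent; an edge to a visited non-parent vertex closes a cycle.
Start from k:
visit k (parent –)
  visit j (parent k)
    j–k: parent, skip
    visit a (parent j)
      a–j: parent, skip
  visit g (parent k)
    g–k: parent, skip
    visit e (parent g)
      e–g: parent, skip
  visit f (parent k)
    visit b (parent f)
      b–f: parent, skip
    visit i (parent f)
      visit h (parent i)
        visit l (parent h)
          l–h: parent, skip
          l–i: i visited and ≠ parent → cycle
Cycle: i – h – l – i.

Yes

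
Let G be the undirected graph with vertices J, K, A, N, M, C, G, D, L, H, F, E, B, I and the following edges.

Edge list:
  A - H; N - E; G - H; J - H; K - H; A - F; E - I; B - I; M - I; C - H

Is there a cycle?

No

DFS, tracking each vertex's parent; an edge to a visited non-parent vertex closes a cycle.
Start from J:
visit J (parent –)
  visit H (parent J)
    visit K (parent H)
      K–H: parent, skip
    H–J: parent, skip
    visit G (parent H)
      G–H: parent, skip
    visit C (parent H)
      C–H: parent, skip
    visit A (parent H)
      A–H: parent, skip
      visit F (parent A)
        F–A: parent, skip
visit N (parent –)
  visit E (parent N)
    visit I (parent E)
      I–E: parent, skip
      visit M (parent I)
        M–I: parent, skip
      visit B (parent I)
        B–I: parent, skip
    E–N: parent, skip
visit D (parent –)
visit L (parent –)
No non-parent visited neighbor found — the graph is a forest.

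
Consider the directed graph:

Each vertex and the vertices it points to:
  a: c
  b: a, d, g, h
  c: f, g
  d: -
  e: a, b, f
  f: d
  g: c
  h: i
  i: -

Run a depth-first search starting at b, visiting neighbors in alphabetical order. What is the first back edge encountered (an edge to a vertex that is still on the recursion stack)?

g->c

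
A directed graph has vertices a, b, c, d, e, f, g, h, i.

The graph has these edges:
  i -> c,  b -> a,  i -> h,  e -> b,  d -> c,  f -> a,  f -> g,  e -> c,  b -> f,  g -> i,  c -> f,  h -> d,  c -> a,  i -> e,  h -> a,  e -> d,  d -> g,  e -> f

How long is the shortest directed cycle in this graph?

For each vertex v, BFS finds the shortest path from v back to v.
The shortest such closed walk is i → h → d → g → i, length 4.

4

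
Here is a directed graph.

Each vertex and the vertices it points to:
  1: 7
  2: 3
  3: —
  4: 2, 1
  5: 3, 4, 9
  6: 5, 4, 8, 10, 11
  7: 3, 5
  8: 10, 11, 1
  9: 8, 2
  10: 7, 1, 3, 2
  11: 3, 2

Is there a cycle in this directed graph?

Yes

DFS with white/gray/black marking, starting from 8:
8 gray
  10 gray
    7 gray
      3 gray
      3 black
      5 gray
        5→3: 3 black — skip
        4 gray
          2 gray
            2→3: 3 black — skip
          2 black
          1 gray
            1→7: 7 is gray → back edge
Back edge found, so a cycle exists: 7 → 5 → 4 → 1 → 7.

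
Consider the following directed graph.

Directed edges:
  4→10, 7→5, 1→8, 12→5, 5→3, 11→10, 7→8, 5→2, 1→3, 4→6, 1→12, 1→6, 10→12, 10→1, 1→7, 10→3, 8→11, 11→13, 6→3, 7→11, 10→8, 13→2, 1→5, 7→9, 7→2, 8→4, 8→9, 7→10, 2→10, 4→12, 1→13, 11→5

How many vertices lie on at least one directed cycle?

10

A vertex is on a directed cycle iff it belongs to a strongly connected component of size ≥ 2 (or has a self-loop).
The vertices on cycles are {1, 2, 4, 5, 7, 8, 10, 11, 12, 13} — 10 in total.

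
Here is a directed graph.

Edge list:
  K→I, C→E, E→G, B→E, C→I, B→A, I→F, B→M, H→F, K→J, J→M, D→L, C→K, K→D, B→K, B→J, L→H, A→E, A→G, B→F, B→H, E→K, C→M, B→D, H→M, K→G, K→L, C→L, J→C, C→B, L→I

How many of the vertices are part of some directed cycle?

6

A vertex is on a directed cycle iff it belongs to a strongly connected component of size ≥ 2 (or has a self-loop).
The vertices on cycles are {A, B, C, E, J, K} — 6 in total.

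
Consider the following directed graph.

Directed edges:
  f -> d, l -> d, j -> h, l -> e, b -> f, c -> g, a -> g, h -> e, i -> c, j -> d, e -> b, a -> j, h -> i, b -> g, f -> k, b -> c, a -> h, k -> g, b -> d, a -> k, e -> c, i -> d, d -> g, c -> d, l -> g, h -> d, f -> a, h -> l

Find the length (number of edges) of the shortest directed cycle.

For each vertex v, BFS finds the shortest path from v back to v.
The shortest such closed walk is b → f → a → h → e → b, length 5.

5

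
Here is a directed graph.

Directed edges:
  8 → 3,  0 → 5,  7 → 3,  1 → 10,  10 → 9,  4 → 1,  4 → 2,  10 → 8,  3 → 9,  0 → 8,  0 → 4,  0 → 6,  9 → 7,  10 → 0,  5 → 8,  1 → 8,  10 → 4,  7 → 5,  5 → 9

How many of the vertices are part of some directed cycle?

A vertex is on a directed cycle iff it belongs to a strongly connected component of size ≥ 2 (or has a self-loop).
The vertices on cycles are {0, 1, 3, 4, 5, 7, 8, 9, 10} — 9 in total.

9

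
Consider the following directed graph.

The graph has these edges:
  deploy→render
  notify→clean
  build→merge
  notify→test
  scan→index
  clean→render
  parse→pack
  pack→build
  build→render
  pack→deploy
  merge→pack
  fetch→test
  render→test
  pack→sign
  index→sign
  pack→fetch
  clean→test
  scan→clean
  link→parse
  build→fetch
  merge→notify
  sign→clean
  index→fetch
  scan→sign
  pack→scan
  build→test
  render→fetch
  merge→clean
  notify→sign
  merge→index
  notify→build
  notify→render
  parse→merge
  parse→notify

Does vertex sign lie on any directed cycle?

No

sign lies on a cycle iff there is a path from sign back to itself.
Exploring from sign, it never reaches itself; equivalently, its strongly connected component is a singleton.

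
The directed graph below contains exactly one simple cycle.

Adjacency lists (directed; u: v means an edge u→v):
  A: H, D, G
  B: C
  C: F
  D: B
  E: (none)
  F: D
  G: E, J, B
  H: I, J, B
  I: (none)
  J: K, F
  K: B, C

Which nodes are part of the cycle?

DFS with gray/black marking from D:
D gray
  B gray
    C gray
      F gray
        F→D: D is gray → back edge
Back edge closes the cycle D → B → C → F → D; its vertices are {B, C, D, F}.

B, C, D, F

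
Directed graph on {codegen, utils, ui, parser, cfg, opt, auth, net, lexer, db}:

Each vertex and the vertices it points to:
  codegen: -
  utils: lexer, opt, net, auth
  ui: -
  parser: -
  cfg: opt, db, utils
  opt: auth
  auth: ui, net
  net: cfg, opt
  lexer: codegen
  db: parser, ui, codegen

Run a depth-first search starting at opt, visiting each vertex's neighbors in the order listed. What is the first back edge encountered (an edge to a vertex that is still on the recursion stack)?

cfg->opt

DFS from opt (visiting each vertex's neighbors in the order listed); mark gray on enter, black on exit:
opt gray
  auth gray
    ui gray
    ui black
    net gray
      cfg gray
        cfg→opt: opt is gray → back edge
First back edge: cfg → opt.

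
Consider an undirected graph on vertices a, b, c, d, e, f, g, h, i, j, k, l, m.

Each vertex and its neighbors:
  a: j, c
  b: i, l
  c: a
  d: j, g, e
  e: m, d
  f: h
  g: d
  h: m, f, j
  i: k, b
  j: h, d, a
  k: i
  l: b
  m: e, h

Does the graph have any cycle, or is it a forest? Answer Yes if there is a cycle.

Yes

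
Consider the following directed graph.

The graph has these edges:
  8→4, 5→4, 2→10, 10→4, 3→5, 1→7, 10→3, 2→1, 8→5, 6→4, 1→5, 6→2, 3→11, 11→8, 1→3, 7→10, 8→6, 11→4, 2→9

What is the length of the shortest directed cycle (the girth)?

6

For each vertex v, BFS finds the shortest path from v back to v.
The shortest such closed walk is 6 → 2 → 10 → 3 → 11 → 8 → 6, length 6.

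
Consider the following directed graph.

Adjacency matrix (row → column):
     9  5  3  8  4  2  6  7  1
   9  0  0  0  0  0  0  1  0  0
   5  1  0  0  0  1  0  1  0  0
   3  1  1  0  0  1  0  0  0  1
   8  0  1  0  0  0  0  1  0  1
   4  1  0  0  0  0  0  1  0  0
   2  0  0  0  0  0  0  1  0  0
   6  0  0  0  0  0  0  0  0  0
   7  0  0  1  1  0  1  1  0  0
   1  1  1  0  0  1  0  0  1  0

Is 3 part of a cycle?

Yes

3 is on a cycle iff 3 can reach itself via ≥1 edge.
3 → 1 → 7 → 3 — yes.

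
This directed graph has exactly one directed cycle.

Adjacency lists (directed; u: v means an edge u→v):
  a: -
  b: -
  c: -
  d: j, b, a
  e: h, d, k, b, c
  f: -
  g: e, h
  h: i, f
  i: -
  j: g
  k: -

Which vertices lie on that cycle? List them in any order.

d, e, g, j

DFS with gray/black marking from g:
g gray
  e gray
    h gray
      i gray
      i black
      f gray
      f black
    h black
    d gray
      j gray
        j→g: g is gray → back edge
Back edge closes the cycle g → e → d → j → g; its vertices are {d, e, g, j}.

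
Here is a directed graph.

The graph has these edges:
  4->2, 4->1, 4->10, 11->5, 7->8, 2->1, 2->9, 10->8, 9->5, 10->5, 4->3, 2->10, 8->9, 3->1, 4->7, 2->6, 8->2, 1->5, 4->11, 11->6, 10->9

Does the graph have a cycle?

DFS with white/gray/black marking, starting from 10:
10 gray
  8 gray
    2 gray
      1 gray
        5 gray
        5 black
      1 black
      2→10: 10 is gray → back edge
Back edge found, so a cycle exists: 10 → 8 → 2 → 10.

Yes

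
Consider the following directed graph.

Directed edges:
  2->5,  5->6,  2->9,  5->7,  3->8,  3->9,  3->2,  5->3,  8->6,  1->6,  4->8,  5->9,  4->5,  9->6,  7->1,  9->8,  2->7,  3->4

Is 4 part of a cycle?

4 is on a cycle iff 4 can reach itself via ≥1 edge.
4 → 5 → 3 → 4 — yes.

Yes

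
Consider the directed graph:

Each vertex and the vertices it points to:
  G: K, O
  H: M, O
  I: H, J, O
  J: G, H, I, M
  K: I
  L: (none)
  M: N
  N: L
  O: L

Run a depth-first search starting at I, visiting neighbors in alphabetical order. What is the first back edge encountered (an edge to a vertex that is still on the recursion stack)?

K→I

DFS from I (visiting neighbors in alphabetical order); mark gray on enter, black on exit:
I gray
  H gray
    M gray
      N gray
        L gray
        L black
      N black
    M black
    O gray
      O→L: L black — skip
    O black
  H black
  J gray
    G gray
      K gray
        K→I: I is gray → back edge
First back edge: K → I.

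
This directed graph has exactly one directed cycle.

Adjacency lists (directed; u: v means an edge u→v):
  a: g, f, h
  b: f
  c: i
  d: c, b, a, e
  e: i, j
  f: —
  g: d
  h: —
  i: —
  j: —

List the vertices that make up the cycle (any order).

DFS with gray/black marking from a:
a gray
  g gray
    d gray
      c gray
        i gray
        i black
      c black
      b gray
        f gray
        f black
      b black
      d→a: a is gray → back edge
Back edge closes the cycle a → g → d → a; its vertices are {a, d, g}.

a, d, g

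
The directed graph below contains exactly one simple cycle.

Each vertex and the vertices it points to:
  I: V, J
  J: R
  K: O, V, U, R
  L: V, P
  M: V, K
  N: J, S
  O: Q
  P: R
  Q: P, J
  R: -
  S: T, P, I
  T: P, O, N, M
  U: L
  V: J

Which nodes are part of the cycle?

N, S, T

DFS with gray/black marking from T:
T gray
  P gray
    R gray
    R black
  P black
  O gray
    Q gray
      Q→P: P black — skip
      J gray
        J→R: R black — skip
      J black
    Q black
  O black
  N gray
    N→J: J black — skip
    S gray
      S→T: T is gray → back edge
Back edge closes the cycle T → N → S → T; its vertices are {N, S, T}.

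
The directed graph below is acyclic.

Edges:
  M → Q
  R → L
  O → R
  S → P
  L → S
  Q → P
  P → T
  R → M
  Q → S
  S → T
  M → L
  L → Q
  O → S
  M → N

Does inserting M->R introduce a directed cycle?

Yes

Adding M→R creates a cycle iff R can already reach M.
Path from R: R → M.
So R → … → M → R is a cycle.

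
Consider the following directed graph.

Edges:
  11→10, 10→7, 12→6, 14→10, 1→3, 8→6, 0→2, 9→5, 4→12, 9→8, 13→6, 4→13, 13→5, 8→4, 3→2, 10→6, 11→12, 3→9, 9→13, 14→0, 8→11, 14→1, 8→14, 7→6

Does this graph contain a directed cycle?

Yes

DFS with white/gray/black marking, starting from 0:
0 gray
  2 gray
  2 black
0 black
4 gray
  13 gray
    5 gray
    5 black
    6 gray
    6 black
  13 black
  12 gray
    12→6: 6 black — skip
  12 black
4 black
3 gray
  3→2: 2 black — skip
  9 gray
    9→13: 13 black — skip
    9→5: 5 black — skip
    8 gray
      14 gray
        14→0: 0 black — skip
        1 gray
          1→3: 3 is gray → back edge
Back edge found, so a cycle exists: 3 → 9 → 8 → 14 → 1 → 3.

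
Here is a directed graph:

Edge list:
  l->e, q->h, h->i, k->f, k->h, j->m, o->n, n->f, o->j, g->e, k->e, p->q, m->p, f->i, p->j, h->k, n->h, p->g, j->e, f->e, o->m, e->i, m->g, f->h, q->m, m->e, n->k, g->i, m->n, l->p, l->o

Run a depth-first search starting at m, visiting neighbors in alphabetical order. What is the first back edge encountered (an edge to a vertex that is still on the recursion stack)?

DFS from m (visiting neighbors in alphabetical order); mark gray on enter, black on exit:
m gray
  e gray
    i gray
    i black
  e black
  g gray
    g→e: e black — skip
    g→i: i black — skip
  g black
  n gray
    f gray
      f→e: e black — skip
      h gray
        h→i: i black — skip
        k gray
          k→e: e black — skip
          k→f: f is gray → back edge
First back edge: k → f.

k->f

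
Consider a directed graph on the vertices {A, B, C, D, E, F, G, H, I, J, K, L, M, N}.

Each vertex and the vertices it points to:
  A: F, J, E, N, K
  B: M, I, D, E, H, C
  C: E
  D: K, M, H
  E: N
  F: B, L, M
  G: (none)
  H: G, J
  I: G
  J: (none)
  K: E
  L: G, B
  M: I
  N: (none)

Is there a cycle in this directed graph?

No

DFS with white/gray/black marking, starting from H:
H gray
  G gray
  G black
  J gray
  J black
H black
A gray
  F gray
    B gray
      M gray
        I gray
          I→G: G black — skip
        I black
      M black
      B→I: I black — skip
      D gray
        K gray
          E gray
            N gray
            N black
          E black
        K black
        D→M: M black — skip
        D→H: H black — skip
      D black
      B→E: E black — skip
      B→H: H black — skip
      C gray
        C→E: E black — skip
      C black
    B black
    L gray
      L→G: G black — skip
      L→B: B black — skip
    L black
    F→M: M black — skip
  F black
  A→J: J black — skip
  A→E: E black — skip
  A→N: N black — skip
  A→K: K black — skip
A black
Every edge goes to a white or black vertex — no back edge, so the graph is acyclic.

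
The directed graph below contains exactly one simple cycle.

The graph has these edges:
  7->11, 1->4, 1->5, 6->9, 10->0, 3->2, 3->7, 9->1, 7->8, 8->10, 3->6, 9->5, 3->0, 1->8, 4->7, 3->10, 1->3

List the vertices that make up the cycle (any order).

1, 3, 6, 9

DFS with gray/black marking from 1:
1 gray
  3 gray
    2 gray
    2 black
    6 gray
      9 gray
        9→1: 1 is gray → back edge
Back edge closes the cycle 1 → 3 → 6 → 9 → 1; its vertices are {1, 3, 6, 9}.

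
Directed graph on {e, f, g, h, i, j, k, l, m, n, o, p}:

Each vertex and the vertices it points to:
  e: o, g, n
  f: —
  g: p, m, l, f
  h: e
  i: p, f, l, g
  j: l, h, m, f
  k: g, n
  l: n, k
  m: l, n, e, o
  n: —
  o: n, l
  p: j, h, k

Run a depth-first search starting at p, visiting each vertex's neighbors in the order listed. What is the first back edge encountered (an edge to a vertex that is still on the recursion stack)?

g→p

DFS from p (visiting each vertex's neighbors in the order listed); mark gray on enter, black on exit:
p gray
  j gray
    l gray
      n gray
      n black
      k gray
        g gray
          g→p: p is gray → back edge
First back edge: g → p.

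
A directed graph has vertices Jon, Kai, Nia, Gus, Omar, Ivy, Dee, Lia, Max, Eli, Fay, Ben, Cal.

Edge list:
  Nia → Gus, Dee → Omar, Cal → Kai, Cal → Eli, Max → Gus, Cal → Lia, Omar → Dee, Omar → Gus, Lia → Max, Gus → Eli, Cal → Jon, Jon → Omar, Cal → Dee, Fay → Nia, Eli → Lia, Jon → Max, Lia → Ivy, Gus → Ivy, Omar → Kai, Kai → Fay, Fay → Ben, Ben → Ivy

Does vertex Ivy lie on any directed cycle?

No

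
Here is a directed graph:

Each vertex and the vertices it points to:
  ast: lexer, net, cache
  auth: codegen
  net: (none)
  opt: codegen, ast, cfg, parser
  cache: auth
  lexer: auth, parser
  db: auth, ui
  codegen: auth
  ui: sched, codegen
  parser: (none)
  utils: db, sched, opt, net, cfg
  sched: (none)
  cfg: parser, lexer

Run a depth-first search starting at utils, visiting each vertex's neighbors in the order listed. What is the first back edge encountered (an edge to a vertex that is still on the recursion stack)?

codegen->auth

DFS from utils (visiting each vertex's neighbors in the order listed); mark gray on enter, black on exit:
utils gray
  db gray
    auth gray
      codegen gray
        codegen→auth: auth is gray → back edge
First back edge: codegen → auth.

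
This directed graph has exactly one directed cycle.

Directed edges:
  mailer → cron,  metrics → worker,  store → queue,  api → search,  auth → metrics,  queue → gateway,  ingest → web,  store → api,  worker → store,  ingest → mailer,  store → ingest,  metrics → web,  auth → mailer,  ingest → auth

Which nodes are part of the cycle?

auth, store, ingest, worker, metrics

DFS with gray/black marking from worker:
worker gray
  store gray
    queue gray
      gateway gray
      gateway black
    queue black
    ingest gray
      mailer gray
        cron gray
        cron black
      mailer black
      auth gray
        auth→mailer: mailer black — skip
        metrics gray
          web gray
          web black
          metrics→worker: worker is gray → back edge
Back edge closes the cycle worker → store → ingest → auth → metrics → worker; its vertices are {auth, store, ingest, worker, metrics}.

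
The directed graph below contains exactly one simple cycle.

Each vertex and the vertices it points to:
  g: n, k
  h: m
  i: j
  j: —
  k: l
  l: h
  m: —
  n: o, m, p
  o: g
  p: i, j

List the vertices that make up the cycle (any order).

g, n, o

DFS with gray/black marking from g:
g gray
  n gray
    o gray
      o→g: g is gray → back edge
Back edge closes the cycle g → n → o → g; its vertices are {g, n, o}.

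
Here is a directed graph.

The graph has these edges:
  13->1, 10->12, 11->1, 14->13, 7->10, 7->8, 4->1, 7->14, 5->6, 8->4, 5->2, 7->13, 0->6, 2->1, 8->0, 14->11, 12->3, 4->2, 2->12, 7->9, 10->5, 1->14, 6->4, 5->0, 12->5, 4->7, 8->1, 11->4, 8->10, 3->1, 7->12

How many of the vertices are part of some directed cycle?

A vertex is on a directed cycle iff it belongs to a strongly connected component of size ≥ 2 (or has a self-loop).
The vertices on cycles are {0, 1, 2, 3, 4, 5, 6, 7, 8, 10, 11, 12, 13, 14} — 14 in total.

14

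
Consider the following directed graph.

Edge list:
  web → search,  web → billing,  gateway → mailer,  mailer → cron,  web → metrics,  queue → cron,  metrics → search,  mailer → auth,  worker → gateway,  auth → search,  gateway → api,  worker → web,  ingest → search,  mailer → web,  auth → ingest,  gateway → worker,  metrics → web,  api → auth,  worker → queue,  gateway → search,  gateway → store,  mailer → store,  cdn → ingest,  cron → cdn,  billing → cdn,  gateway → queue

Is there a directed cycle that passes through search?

No

search lies on a cycle iff there is a path from search back to itself.
Exploring from search, it never reaches itself; equivalently, its strongly connected component is a singleton.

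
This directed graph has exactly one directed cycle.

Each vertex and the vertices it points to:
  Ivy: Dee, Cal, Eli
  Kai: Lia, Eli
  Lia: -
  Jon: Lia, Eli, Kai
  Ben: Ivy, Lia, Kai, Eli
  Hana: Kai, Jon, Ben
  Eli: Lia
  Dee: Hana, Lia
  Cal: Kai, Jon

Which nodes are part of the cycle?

Ben, Dee, Ivy, Hana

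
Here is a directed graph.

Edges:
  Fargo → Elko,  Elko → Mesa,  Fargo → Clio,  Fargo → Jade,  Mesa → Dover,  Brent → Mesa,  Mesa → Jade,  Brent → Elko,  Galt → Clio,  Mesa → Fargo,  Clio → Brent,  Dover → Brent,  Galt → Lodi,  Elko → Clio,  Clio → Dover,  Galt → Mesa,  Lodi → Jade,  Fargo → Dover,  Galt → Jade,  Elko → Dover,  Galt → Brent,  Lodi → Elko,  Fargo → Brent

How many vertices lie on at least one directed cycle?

6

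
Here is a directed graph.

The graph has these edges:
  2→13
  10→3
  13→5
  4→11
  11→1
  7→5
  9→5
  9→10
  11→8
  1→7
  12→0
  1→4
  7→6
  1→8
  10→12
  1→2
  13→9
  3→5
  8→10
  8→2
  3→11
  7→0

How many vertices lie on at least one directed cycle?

9

A vertex is on a directed cycle iff it belongs to a strongly connected component of size ≥ 2 (or has a self-loop).
The vertices on cycles are {1, 2, 3, 4, 8, 9, 10, 11, 13} — 9 in total.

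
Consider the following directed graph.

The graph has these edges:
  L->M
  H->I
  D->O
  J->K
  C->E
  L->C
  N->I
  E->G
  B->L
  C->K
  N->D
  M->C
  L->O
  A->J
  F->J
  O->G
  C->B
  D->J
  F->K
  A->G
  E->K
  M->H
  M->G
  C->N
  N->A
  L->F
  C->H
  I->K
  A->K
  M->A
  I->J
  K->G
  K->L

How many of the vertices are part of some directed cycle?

13

A vertex is on a directed cycle iff it belongs to a strongly connected component of size ≥ 2 (or has a self-loop).
The vertices on cycles are {A, B, C, D, E, F, H, I, J, K, L, M, N} — 13 in total.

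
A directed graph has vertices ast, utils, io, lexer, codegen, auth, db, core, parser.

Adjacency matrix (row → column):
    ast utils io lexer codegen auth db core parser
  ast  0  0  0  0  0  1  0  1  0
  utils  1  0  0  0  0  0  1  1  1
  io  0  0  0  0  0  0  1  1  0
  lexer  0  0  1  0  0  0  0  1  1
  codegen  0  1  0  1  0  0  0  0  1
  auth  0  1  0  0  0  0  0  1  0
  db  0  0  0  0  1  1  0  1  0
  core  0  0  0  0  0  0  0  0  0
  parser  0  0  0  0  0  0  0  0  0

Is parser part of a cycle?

No

parser lies on a cycle iff there is a path from parser back to itself.
Exploring from parser, it never reaches itself; equivalently, its strongly connected component is a singleton.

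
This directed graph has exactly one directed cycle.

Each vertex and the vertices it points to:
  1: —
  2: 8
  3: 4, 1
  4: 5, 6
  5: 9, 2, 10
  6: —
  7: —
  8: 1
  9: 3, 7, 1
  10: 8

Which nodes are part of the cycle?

DFS with gray/black marking from 4:
4 gray
  5 gray
    9 gray
      3 gray
        3→4: 4 is gray → back edge
Back edge closes the cycle 4 → 5 → 9 → 3 → 4; its vertices are {3, 4, 5, 9}.

3, 4, 5, 9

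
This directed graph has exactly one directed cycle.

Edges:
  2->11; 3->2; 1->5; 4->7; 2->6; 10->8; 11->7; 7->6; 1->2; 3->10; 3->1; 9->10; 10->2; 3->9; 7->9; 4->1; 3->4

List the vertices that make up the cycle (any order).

DFS with gray/black marking from 9:
9 gray
  10 gray
    2 gray
      6 gray
      6 black
      11 gray
        7 gray
          7→9: 9 is gray → back edge
Back edge closes the cycle 9 → 10 → 2 → 11 → 7 → 9; its vertices are {2, 7, 9, 10, 11}.

2, 7, 9, 10, 11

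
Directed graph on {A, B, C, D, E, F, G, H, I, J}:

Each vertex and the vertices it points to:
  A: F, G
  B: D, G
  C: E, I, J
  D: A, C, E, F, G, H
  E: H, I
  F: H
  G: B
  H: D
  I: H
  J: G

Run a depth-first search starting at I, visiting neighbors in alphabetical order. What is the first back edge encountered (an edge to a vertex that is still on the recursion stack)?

F→H

DFS from I (visiting neighbors in alphabetical order); mark gray on enter, black on exit:
I gray
  H gray
    D gray
      A gray
        F gray
          F→H: H is gray → back edge
First back edge: F → H.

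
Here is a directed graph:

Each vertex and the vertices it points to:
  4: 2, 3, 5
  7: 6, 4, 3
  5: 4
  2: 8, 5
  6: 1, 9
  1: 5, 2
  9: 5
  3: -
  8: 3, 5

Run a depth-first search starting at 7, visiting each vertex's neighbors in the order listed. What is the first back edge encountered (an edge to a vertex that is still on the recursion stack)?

DFS from 7 (visiting each vertex's neighbors in the order listed); mark gray on enter, black on exit:
7 gray
  6 gray
    1 gray
      5 gray
        4 gray
          2 gray
            8 gray
              3 gray
              3 black
              8→5: 5 is gray → back edge
First back edge: 8 → 5.

8→5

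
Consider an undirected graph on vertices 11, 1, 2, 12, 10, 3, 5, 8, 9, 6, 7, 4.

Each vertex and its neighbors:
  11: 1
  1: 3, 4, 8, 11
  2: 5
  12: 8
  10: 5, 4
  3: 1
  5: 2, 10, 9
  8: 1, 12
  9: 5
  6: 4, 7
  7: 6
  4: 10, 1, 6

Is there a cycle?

No

DFS, tracking each vertex's parent; an edge to a visited non-parent vertex closes a cycle.
Start from 4:
visit 4 (parent –)
  visit 10 (parent 4)
    visit 5 (parent 10)
      visit 2 (parent 5)
        2–5: parent, skip
      5–10: parent, skip
      visit 9 (parent 5)
        9–5: parent, skip
    10–4: parent, skip
  visit 1 (parent 4)
    visit 3 (parent 1)
      3–1: parent, skip
    1–4: parent, skip
    visit 8 (parent 1)
      8–1: parent, skip
      visit 12 (parent 8)
        12–8: parent, skip
    visit 11 (parent 1)
      11–1: parent, skip
  visit 6 (parent 4)
    6–4: parent, skip
    visit 7 (parent 6)
      7–6: parent, skip
No non-parent visited neighbor found — the graph is a forest.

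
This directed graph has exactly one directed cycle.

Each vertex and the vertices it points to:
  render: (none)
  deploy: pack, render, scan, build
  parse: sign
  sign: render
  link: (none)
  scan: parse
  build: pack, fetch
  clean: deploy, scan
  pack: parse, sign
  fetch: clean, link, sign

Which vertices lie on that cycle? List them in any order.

build, clean, fetch, deploy

DFS with gray/black marking from fetch:
fetch gray
  clean gray
    deploy gray
      pack gray
        parse gray
          sign gray
            render gray
            render black
          sign black
        parse black
        pack→sign: sign black — skip
      pack black
      deploy→render: render black — skip
      scan gray
        scan→parse: parse black — skip
      scan black
      build gray
        build→pack: pack black — skip
        build→fetch: fetch is gray → back edge
Back edge closes the cycle fetch → clean → deploy → build → fetch; its vertices are {build, clean, fetch, deploy}.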